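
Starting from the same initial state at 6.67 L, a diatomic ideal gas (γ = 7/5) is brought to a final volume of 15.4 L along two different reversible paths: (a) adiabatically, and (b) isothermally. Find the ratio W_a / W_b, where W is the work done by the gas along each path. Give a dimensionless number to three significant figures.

Path (a) adiabatic: W = P₁V₁(1 − (V₁/V₂)^(γ−1))/(γ−1) → W_a/(P₁V₁) = 0.7111.
Path (b) isothermal: W = P₁V₁ ln(V₂/V₁) → W_b/(P₁V₁) = 0.8367.
W_a / W_b = 0.7111 / 0.8367 = 0.8499.

W_a / W_b ≈ 0.850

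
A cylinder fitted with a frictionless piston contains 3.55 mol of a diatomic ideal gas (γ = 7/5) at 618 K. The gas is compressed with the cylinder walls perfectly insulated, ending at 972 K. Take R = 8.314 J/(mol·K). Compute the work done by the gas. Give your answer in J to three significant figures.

W ≈ -26100 J

Adiabatic ⇒ Q = 0, so W_by = −ΔU = nCᵥ(T₁ − T₂).
Cᵥ = 5R/2 = 20.79 J/(mol·K).
W = (3.55)(20.79)(618 − 972) = -26121 J.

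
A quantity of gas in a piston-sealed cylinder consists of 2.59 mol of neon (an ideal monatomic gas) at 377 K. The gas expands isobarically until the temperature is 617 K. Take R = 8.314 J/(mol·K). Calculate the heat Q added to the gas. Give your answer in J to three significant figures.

Q ≈ 12900 J

Isobaric: W = nRΔT = (2.59)(8.314)(240) = 5168 J.
ΔU = nCᵥΔT with Cᵥ = 3R/2: ΔU = (2.59)(12.47)(240) = 7752 J.
Q = ΔU + W = 7752 + 5168 = 12920 J.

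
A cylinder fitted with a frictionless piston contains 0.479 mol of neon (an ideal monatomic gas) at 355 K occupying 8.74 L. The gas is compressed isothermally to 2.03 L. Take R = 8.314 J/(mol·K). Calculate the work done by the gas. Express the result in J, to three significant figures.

W ≈ -2060 J

Isothermal: W = nRT ln(V₂/V₁).
W = (0.479)(8.314)(355) × ln(2.03/8.74)
  = 1414 × -1.46
W_by_gas = -2064 J.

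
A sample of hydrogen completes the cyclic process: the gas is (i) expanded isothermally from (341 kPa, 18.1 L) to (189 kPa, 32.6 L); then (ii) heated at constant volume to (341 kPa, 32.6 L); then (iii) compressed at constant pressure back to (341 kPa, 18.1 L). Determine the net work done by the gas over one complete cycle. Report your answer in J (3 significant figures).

W_net ≈ -1310 J

Leg (i): W = PᵢVᵢ ln(V_f/Vᵢ) = (6172) ln(32.6/18.1) = 3632 J.
Leg (ii): W = 0.
Leg (iii): W = PΔV = (341)(18.1 − 32.6) = -4944 J.
W_net = 3632 − 4944 = -1313 J.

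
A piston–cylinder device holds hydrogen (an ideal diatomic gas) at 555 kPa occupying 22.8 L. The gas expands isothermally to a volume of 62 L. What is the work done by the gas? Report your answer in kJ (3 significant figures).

Isothermal: W = nRT ln(V₂/V₁) = P₁V₁ ln(V₂/V₁).
P₁V₁ = (555 kPa)(22.8 L) = 12654 J.
W = 12654 × ln(62/22.8) = 12654 × 1
W_by_gas = 12659 J.

W ≈ 12.7 kJ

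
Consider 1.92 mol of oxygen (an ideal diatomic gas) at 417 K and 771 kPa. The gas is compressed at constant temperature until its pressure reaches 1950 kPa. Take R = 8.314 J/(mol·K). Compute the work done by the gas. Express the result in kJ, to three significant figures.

Isothermal process: W = nRT ln(V₂/V₁) = nRT ln(P₁/P₂).
W = (1.92)(8.314)(417) × ln(771/1950)
  = 6657 × ln(0.3954) = 6657 × -0.9279
W_by_gas = -6177 J.

W ≈ -6.18 kJ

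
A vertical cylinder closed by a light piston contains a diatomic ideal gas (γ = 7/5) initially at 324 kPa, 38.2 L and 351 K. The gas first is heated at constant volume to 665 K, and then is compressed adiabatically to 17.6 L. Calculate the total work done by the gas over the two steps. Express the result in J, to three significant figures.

W_total ≈ -21300 J

Step 1 (isochoric): W = 0 (constant volume).
After step 1: P = 613.8 kPa (V unchanged).
Step 2 (adiabatic): W = (P₁V₁ − P₂V₂)/(γ−1) = (23449 − 31970)/0.4 = -21303 J.
W_total = 0 − 21303 = -21303 J.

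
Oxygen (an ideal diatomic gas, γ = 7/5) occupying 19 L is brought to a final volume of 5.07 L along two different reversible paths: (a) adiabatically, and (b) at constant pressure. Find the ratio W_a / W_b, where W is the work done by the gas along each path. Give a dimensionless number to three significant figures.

Path (a) adiabatic: W = P₁V₁(1 − (V₁/V₂)^(γ−1))/(γ−1) → W_a/(P₁V₁) = -1.741.
Path (b) isobaric: W = P₁(V₂ − V₁) → W_b/(P₁V₁) = -0.7332.
W_a / W_b = -1.741 / -0.7332 = 2.374.

W_a / W_b ≈ 2.37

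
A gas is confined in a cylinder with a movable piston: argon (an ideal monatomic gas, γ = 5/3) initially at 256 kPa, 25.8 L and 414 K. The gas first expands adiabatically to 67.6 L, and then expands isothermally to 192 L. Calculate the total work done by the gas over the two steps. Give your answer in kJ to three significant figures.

W_total ≈ 8.32 kJ

Step 1 (adiabatic): W = (P₁V₁ − P₂V₂)/(γ−1) = (6605 − 3475)/0.667 = 4694 J.
After step 1: P = 51.41 kPa, V = 67.6 L, T = 217.8 K.
Step 2 (isothermal): W = P₁V₁ ln(V₂/V₁) = (3475) ln(192/67.6) = 3628 J.
W_total = 4694 + 3628 = 8322 J.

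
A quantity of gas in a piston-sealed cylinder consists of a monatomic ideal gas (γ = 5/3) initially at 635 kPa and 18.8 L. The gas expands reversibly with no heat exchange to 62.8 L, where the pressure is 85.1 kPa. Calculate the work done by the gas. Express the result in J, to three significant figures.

W ≈ 9890 J

Adiabatic: W = (P₁V₁ − P₂V₂)/(γ − 1) with γ = 5/3.
P₁V₁ = 11938 J, P₂V₂ = 5344 J.
W = (11938 − 5344) / 0.6667 = 9891 J.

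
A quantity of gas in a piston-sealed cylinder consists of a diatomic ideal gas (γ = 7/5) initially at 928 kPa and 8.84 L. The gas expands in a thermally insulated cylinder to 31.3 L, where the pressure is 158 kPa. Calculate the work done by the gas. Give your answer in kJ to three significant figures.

Adiabatic: W = (P₁V₁ − P₂V₂)/(γ − 1) with γ = 7/5.
P₁V₁ = 8204 J, P₂V₂ = 4945 J.
W = (8204 − 4945) / 0.4 = 8145 J.

W ≈ 8.15 kJ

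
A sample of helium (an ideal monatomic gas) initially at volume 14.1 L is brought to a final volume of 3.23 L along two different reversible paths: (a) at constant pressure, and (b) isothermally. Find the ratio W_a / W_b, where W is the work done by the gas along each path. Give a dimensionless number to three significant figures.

W_a / W_b ≈ 0.523

Path (a) isobaric: W = P₁(V₂ − V₁) → W_a/(P₁V₁) = -0.7709.
Path (b) isothermal: W = P₁V₁ ln(V₂/V₁) → W_b/(P₁V₁) = -1.474.
W_a / W_b = -0.7709 / -1.474 = 0.5231.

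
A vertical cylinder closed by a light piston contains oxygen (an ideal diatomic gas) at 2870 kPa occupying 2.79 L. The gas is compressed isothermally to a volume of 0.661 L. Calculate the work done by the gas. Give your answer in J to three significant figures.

Isothermal: W = nRT ln(V₂/V₁) = P₁V₁ ln(V₂/V₁).
P₁V₁ = (2870 kPa)(2.79 L) = 8007 J.
W = 8007 × ln(0.661/2.79) = 8007 × -1.44
W_by_gas = -11531 J.

W ≈ -11500 J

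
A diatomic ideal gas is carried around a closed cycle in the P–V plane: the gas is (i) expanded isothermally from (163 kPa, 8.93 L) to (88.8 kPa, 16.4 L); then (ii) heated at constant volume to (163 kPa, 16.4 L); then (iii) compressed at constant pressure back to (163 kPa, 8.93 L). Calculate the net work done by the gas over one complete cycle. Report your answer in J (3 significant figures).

W_net ≈ -333 J

Leg (i): W = PᵢVᵢ ln(V_f/Vᵢ) = (1456) ln(16.4/8.93) = 884.8 J.
Leg (ii): W = 0.
Leg (iii): W = PΔV = (163)(8.93 − 16.4) = -1218 J.
W_net = 884.8 − 1218 = -332.8 J.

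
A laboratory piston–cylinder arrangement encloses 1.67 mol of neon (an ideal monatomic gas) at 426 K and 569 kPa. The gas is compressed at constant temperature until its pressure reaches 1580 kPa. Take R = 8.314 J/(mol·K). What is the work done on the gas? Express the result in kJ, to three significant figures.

Isothermal process: W = nRT ln(V₂/V₁) = nRT ln(P₁/P₂).
W = (1.67)(8.314)(426) × ln(569/1580)
  = 5915 × ln(0.3601) = 5915 × -1.021
W_by_gas = -6041 J; work on gas = −W_by = 6041 J.

W ≈ 6.04 kJ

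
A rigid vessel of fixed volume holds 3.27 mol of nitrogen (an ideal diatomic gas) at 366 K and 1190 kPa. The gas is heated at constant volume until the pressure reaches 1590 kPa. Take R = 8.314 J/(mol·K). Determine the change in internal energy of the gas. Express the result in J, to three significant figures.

Constant volume ⇒ W = 0, so Q = ΔU = nCᵥΔT with Cᵥ = 5R/2 = 20.79 J/(mol·K).
At constant V, T₂/T₁ = P₂/P₁ ⇒ ΔT = T₁(P₂/P₁ − 1) = 366·(1590/1190 − 1) = 123 K.
ΔU = (3.27)(20.79)(123) = 8362 J.

ΔU ≈ 8360 J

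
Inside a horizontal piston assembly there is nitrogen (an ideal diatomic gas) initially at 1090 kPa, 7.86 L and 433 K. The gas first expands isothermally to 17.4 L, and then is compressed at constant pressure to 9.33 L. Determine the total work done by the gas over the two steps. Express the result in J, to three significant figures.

W_total ≈ 2830 J

Step 1 (isothermal): W = P₁V₁ ln(V₂/V₁) = (8567) ln(17.4/7.86) = 6808 J.
After step 1: P = 492.4 kPa, V = 17.4 L, T = 433 K.
Step 2 (isobaric): W = PΔV = (492.4 kPa)(9.33 − 17.4 L) = -3974 J.
W_total = 6808 − 3974 = 2835 J.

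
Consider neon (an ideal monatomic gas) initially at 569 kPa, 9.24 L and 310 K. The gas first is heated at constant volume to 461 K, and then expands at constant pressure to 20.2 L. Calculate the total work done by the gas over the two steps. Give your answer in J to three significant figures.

Step 1 (isochoric): W = 0 (constant volume).
After step 1: P = 846.2 kPa (V unchanged).
Step 2 (isobaric): W = PΔV = (846.2 kPa)(20.2 − 9.24 L) = 9274 J.
W_total = 0 + 9274 = 9274 J.

W_total ≈ 9270 J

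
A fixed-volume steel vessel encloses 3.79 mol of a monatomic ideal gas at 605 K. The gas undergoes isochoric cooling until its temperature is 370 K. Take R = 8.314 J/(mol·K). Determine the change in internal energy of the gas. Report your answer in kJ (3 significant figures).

Constant volume ⇒ W = 0, so Q = ΔU = nCᵥΔT with Cᵥ = 3R/2 = 12.47 J/(mol·K).
ΔU = (3.79)(12.47)(370 − 605) = -11107 J.

ΔU ≈ -11.1 kJ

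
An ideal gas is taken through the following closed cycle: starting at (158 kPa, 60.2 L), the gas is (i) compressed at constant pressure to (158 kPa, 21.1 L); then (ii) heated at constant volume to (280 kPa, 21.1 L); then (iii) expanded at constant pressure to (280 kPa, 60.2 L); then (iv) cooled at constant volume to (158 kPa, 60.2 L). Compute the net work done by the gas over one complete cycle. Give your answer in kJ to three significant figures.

Constant-volume legs do no work.
W(i) = (158)(21.1 − 60.2) = -6178 J; W(iii) = (280)(60.2 − 21.1) = 10948 J.
W_net = -6178 + 10948 = 4770 J (the clockwise enclosed area).

W_net ≈ 4.77 kJ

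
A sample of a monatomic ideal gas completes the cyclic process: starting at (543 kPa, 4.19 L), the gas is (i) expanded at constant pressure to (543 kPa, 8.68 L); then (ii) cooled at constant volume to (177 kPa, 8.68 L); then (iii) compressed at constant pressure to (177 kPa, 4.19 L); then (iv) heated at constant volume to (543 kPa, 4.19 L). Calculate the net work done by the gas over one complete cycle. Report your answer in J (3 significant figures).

Constant-volume legs do no work.
W(i) = (543)(8.68 − 4.19) = 2438 J; W(iii) = (177)(4.19 − 8.68) = -794.7 J.
W_net = 2438 − 794.7 = 1643 J (the clockwise enclosed area).

W_net ≈ 1640 J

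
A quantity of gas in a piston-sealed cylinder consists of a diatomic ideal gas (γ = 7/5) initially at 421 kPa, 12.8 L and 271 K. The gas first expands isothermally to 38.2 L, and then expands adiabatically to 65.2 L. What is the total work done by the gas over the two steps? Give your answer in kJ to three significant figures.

Step 1 (isothermal): W = P₁V₁ ln(V₂/V₁) = (5389) ln(38.2/12.8) = 5892 J.
After step 1: P = 141.1 kPa, V = 38.2 L, T = 271 K.
Step 2 (adiabatic): W = (P₁V₁ − P₂V₂)/(γ−1) = (5389 − 4351)/0.4 = 2594 J.
W_total = 5892 + 2594 = 8486 J.

W_total ≈ 8.49 kJ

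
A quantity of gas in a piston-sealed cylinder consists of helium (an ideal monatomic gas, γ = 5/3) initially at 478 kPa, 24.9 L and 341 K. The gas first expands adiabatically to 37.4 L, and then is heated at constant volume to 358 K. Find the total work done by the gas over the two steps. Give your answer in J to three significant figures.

W_total ≈ 4240 J

Step 1 (adiabatic): W = (P₁V₁ − P₂V₂)/(γ−1) = (11902 − 9075)/0.667 = 4241 J.
Step 2 (isochoric): W = 0 (constant volume).
W_total = 4241 + 0 = 4241 J.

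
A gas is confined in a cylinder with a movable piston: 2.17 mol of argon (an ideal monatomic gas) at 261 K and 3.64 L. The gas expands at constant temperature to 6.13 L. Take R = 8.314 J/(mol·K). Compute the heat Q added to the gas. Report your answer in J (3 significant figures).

Isothermal ⇒ ΔU = 0, so Q = W = nRT ln(V₂/V₁).
Q = (2.17)(8.314)(261) ln(6.13/3.64) = 4709 × 0.5212 = 2454 J.

Q ≈ 2450 J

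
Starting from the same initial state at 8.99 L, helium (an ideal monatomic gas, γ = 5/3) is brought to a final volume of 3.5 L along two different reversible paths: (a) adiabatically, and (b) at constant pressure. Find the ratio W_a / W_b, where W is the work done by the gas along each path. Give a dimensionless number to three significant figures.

W_a / W_b ≈ 2.15

Path (a) adiabatic: W = P₁V₁(1 − (V₁/V₂)^(γ−1))/(γ−1) → W_a/(P₁V₁) = -1.313.
Path (b) isobaric: W = P₁(V₂ − V₁) → W_b/(P₁V₁) = -0.6107.
W_a / W_b = -1.313 / -0.6107 = 2.151.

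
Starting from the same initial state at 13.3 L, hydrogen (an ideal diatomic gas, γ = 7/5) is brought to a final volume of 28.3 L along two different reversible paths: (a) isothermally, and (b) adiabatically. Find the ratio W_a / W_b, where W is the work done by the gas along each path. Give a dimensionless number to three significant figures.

Path (a) isothermal: W = P₁V₁ ln(V₂/V₁) → W_a/(P₁V₁) = 0.7551.
Path (b) adiabatic: W = P₁V₁(1 − (V₁/V₂)^(γ−1))/(γ−1) → W_b/(P₁V₁) = 0.6517.
W_a / W_b = 0.7551 / 0.6517 = 1.159.

W_a / W_b ≈ 1.16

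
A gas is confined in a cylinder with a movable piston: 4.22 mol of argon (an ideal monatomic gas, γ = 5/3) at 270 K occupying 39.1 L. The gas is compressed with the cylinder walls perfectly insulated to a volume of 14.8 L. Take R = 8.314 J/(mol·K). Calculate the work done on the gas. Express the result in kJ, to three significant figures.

W ≈ 12.9 kJ

Adiabatic: TV^(γ−1) = const with γ = 5/3.
T₂ = T₁ (V₁/V₂)^(γ−1) = 270 × (39.1/14.8)^0.667 = 270 × 1.911 = 516 K.
W_by = nCᵥ(T₁ − T₂) = (4.22)(12.47)(270 − 516) = -12946 J.
Work on gas = −W_by = 12946 J.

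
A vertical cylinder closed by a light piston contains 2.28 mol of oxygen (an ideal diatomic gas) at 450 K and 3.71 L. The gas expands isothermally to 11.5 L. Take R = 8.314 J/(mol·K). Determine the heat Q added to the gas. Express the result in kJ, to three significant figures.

Isothermal ⇒ ΔU = 0, so Q = W = nRT ln(V₂/V₁).
Q = (2.28)(8.314)(450) ln(11.5/3.71) = 8530 × 1.131 = 9650 J.

Q ≈ 9.65 kJ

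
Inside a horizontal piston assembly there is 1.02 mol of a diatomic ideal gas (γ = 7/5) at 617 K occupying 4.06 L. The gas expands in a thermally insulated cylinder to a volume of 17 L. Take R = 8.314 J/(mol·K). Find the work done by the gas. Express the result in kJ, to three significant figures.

Adiabatic: TV^(γ−1) = const with γ = 7/5.
T₂ = T₁ (V₁/V₂)^(γ−1) = 617 × (4.06/17)^0.4 = 617 × 0.5639 = 347.9 K.
W_by = nCᵥ(T₁ − T₂) = (1.02)(20.79)(617 − 347.9) = 5704 J.

W ≈ 5.70 kJ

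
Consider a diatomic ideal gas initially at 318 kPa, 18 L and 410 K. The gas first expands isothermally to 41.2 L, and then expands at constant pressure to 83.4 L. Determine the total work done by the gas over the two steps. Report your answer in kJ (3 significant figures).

W_total ≈ 10.6 kJ

Step 1 (isothermal): W = P₁V₁ ln(V₂/V₁) = (5724) ln(41.2/18) = 4740 J.
After step 1: P = 138.9 kPa, V = 41.2 L, T = 410 K.
Step 2 (isobaric): W = PΔV = (138.9 kPa)(83.4 − 41.2 L) = 5863 J.
W_total = 4740 + 5863 = 10603 J.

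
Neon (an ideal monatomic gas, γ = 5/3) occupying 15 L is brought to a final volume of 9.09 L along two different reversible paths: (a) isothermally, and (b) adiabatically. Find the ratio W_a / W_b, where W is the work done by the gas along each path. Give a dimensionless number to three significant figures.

Path (a) isothermal: W = P₁V₁ ln(V₂/V₁) → W_a/(P₁V₁) = -0.5009.
Path (b) adiabatic: W = P₁V₁(1 − (V₁/V₂)^(γ−1))/(γ−1) → W_b/(P₁V₁) = -0.5946.
W_a / W_b = -0.5009 / -0.5946 = 0.8423.

W_a / W_b ≈ 0.842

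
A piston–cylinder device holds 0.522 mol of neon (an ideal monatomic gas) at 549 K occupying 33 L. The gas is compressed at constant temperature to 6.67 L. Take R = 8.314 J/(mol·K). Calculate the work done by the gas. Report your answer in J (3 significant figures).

W ≈ -3810 J

Isothermal: W = nRT ln(V₂/V₁).
W = (0.522)(8.314)(549) × ln(6.67/33)
  = 2383 × -1.599
W_by_gas = -3810 J.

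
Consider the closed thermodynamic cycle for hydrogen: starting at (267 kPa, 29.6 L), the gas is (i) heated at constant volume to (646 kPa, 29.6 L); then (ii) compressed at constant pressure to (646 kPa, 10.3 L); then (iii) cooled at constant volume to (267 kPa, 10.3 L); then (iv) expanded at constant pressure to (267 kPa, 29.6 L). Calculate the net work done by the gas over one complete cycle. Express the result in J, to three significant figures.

Constant-volume legs do no work.
W(ii) = (646)(10.3 − 29.6) = -12468 J; W(iv) = (267)(29.6 − 10.3) = 5153 J.
W_net = -12468 + 5153 = -7315 J (the counter-clockwise enclosed area).

W_net ≈ -7310 J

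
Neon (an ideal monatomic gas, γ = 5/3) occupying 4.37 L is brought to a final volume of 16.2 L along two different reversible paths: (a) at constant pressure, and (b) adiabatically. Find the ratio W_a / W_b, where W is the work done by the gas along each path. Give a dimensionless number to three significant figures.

Path (a) isobaric: W = P₁(V₂ − V₁) → W_a/(P₁V₁) = 2.707.
Path (b) adiabatic: W = P₁V₁(1 − (V₁/V₂)^(γ−1))/(γ−1) → W_b/(P₁V₁) = 0.8738.
W_a / W_b = 2.707 / 0.8738 = 3.098.

W_a / W_b ≈ 3.10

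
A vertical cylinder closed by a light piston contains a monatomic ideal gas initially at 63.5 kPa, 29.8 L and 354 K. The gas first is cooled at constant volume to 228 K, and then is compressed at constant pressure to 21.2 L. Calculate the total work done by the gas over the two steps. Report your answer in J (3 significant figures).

W_total ≈ -352 J

Step 1 (isochoric): W = 0 (constant volume).
After step 1: P = 40.9 kPa (V unchanged).
Step 2 (isobaric): W = PΔV = (40.9 kPa)(21.2 − 29.8 L) = -351.7 J.
W_total = 0 − 351.7 = -351.7 J.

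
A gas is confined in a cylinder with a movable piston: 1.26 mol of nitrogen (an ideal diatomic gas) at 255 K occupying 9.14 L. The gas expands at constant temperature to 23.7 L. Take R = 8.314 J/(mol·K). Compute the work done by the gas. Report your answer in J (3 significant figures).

Isothermal: W = nRT ln(V₂/V₁).
W = (1.26)(8.314)(255) × ln(23.7/9.14)
  = 2671 × 0.9528
W_by_gas = 2545 J.

W ≈ 2550 J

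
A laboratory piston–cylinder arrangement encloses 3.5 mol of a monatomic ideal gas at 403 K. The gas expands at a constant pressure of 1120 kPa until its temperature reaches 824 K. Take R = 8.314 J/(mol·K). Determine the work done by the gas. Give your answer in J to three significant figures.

Isobaric: W = P ΔV = nR ΔT.
W = (3.5)(8.314)(824 − 403) = 12251 J.

W ≈ 12300 J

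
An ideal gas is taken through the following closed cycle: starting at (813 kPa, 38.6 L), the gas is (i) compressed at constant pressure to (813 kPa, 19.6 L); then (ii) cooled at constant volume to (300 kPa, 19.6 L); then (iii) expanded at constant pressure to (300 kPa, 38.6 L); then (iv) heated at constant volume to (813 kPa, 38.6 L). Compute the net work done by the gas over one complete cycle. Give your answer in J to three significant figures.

Constant-volume legs do no work.
W(i) = (813)(19.6 − 38.6) = -15447 J; W(iii) = (300)(38.6 − 19.6) = 5700 J.
W_net = -15447 + 5700 = -9747 J (the counter-clockwise enclosed area).

W_net ≈ -9750 J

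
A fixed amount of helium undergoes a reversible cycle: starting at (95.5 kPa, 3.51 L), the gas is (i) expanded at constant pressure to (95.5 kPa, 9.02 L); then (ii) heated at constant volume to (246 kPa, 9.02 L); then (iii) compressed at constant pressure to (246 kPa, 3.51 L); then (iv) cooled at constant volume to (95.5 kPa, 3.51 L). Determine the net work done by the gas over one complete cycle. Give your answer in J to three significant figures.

W_net ≈ -829 J

Constant-volume legs do no work.
W(i) = (95.5)(9.02 − 3.51) = 526.2 J; W(iii) = (246)(3.51 − 9.02) = -1355 J.
W_net = 526.2 − 1355 = -829.3 J (the counter-clockwise enclosed area).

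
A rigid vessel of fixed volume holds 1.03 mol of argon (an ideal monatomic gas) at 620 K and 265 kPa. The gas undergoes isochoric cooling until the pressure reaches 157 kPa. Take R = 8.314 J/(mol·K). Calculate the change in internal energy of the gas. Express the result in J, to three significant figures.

ΔU ≈ -3250 J

Constant volume ⇒ W = 0, so Q = ΔU = nCᵥΔT with Cᵥ = 3R/2 = 12.47 J/(mol·K).
At constant V, T₂/T₁ = P₂/P₁ ⇒ ΔT = T₁(P₂/P₁ − 1) = 620·(157/265 − 1) = -252.7 K.
ΔU = (1.03)(12.47)(-252.7) = -3246 J.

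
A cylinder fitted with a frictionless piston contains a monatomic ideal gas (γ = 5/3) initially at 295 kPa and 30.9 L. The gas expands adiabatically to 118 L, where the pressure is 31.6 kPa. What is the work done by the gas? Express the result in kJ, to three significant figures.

Adiabatic: W = (P₁V₁ − P₂V₂)/(γ − 1) with γ = 5/3.
P₁V₁ = 9116 J, P₂V₂ = 3729 J.
W = (9116 − 3729) / 0.6667 = 8080 J.

W ≈ 8.08 kJ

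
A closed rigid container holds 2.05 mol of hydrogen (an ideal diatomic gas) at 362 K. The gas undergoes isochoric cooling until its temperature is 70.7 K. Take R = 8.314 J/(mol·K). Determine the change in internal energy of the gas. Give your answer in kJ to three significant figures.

Constant volume ⇒ W = 0, so Q = ΔU = nCᵥΔT with Cᵥ = 5R/2 = 20.79 J/(mol·K).
ΔU = (2.05)(20.79)(70.7 − 362) = -12412 J.

ΔU ≈ -12.4 kJ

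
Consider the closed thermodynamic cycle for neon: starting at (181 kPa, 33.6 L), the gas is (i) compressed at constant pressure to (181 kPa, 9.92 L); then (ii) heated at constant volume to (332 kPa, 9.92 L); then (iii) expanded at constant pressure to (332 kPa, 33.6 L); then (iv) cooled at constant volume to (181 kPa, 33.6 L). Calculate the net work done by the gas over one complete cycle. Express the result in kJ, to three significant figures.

W_net ≈ 3.58 kJ

Constant-volume legs do no work.
W(i) = (181)(9.92 − 33.6) = -4286 J; W(iii) = (332)(33.6 − 9.92) = 7862 J.
W_net = -4286 + 7862 = 3576 J (the clockwise enclosed area).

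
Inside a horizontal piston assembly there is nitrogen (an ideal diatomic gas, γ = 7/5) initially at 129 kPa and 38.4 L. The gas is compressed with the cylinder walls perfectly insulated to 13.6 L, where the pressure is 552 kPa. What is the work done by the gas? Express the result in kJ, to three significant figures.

Adiabatic: W = (P₁V₁ − P₂V₂)/(γ − 1) with γ = 7/5.
P₁V₁ = 4954 J, P₂V₂ = 7507 J.
W = (4954 − 7507) / 0.4 = -6384 J.

W ≈ -6.38 kJ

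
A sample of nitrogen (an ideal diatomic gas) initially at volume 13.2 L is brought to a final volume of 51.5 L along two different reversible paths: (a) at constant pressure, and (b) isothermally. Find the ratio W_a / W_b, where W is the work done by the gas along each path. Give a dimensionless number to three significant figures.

W_a / W_b ≈ 2.13

Path (a) isobaric: W = P₁(V₂ − V₁) → W_a/(P₁V₁) = 2.902.
Path (b) isothermal: W = P₁V₁ ln(V₂/V₁) → W_b/(P₁V₁) = 1.361.
W_a / W_b = 2.902 / 1.361 = 2.131.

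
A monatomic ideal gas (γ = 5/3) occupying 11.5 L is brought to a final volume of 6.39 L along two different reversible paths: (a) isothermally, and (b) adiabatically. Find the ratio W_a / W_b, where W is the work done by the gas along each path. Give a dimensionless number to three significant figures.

W_a / W_b ≈ 0.817

Path (a) isothermal: W = P₁V₁ ln(V₂/V₁) → W_a/(P₁V₁) = -0.5876.
Path (b) adiabatic: W = P₁V₁(1 − (V₁/V₂)^(γ−1))/(γ−1) → W_b/(P₁V₁) = -0.7193.
W_a / W_b = -0.5876 / -0.7193 = 0.8169.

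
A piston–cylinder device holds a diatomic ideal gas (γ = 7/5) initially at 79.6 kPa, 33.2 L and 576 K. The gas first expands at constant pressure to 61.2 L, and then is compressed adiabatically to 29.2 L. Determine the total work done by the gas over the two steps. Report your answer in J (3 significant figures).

W_total ≈ -1970 J

Step 1 (isobaric): W = PΔV = (79.6 kPa)(61.2 − 33.2 L) = 2229 J.
After step 1: P = 79.6 kPa, V = 61.2 L, T = 1062 K.
Step 2 (adiabatic): W = (P₁V₁ − P₂V₂)/(γ−1) = (4872 − 6550)/0.4 = -4195 J.
W_total = 2229 − 4195 = -1966 J.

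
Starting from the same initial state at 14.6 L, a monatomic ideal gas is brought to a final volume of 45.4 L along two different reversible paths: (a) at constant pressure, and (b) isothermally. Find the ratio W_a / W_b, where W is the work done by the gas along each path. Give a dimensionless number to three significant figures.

W_a / W_b ≈ 1.86

Path (a) isobaric: W = P₁(V₂ − V₁) → W_a/(P₁V₁) = 2.11.
Path (b) isothermal: W = P₁V₁ ln(V₂/V₁) → W_b/(P₁V₁) = 1.134.
W_a / W_b = 2.11 / 1.134 = 1.86.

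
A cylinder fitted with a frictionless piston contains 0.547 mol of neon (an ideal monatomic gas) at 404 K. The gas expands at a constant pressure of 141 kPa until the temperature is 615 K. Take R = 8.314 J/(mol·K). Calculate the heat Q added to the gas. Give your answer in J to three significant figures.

Isobaric: W = nRΔT = (0.547)(8.314)(211) = 959.6 J.
ΔU = nCᵥΔT with Cᵥ = 3R/2: ΔU = (0.547)(12.47)(211) = 1439 J.
Q = ΔU + W = 1439 + 959.6 = 2399 J.

Q ≈ 2400 J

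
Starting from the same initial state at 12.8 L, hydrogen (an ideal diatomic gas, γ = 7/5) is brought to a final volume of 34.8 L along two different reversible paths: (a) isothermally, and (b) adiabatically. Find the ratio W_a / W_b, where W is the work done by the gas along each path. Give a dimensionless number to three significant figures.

Path (a) isothermal: W = P₁V₁ ln(V₂/V₁) → W_a/(P₁V₁) = 1.
Path (b) adiabatic: W = P₁V₁(1 − (V₁/V₂)^(γ−1))/(γ−1) → W_b/(P₁V₁) = 0.8243.
W_a / W_b = 1 / 0.8243 = 1.213.

W_a / W_b ≈ 1.21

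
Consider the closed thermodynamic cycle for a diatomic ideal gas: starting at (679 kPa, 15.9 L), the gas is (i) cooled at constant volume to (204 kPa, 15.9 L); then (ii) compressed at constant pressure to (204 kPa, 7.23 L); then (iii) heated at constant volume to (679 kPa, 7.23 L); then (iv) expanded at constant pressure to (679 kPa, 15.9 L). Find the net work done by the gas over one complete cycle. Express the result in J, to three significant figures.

W_net ≈ 4120 J

Constant-volume legs do no work.
W(ii) = (204)(7.23 − 15.9) = -1769 J; W(iv) = (679)(15.9 − 7.23) = 5887 J.
W_net = -1769 + 5887 = 4118 J (the clockwise enclosed area).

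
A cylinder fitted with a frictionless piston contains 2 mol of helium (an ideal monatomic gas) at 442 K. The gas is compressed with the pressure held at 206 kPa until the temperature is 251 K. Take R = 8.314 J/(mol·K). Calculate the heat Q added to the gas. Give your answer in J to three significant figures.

Isobaric: W = nRΔT = (2)(8.314)(-191) = -3176 J.
ΔU = nCᵥΔT with Cᵥ = 3R/2: ΔU = (2)(12.47)(-191) = -4764 J.
Q = ΔU + W = -4764 − 3176 = -7940 J.

Q ≈ -7940 J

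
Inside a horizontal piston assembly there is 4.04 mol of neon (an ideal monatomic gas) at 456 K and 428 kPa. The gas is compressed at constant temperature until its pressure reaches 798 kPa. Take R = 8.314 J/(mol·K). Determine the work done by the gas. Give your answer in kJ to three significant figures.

Isothermal process: W = nRT ln(V₂/V₁) = nRT ln(P₁/P₂).
W = (4.04)(8.314)(456) × ln(428/798)
  = 15316 × ln(0.5363) = 15316 × -0.623
W_by_gas = -9542 J.

W ≈ -9.54 kJ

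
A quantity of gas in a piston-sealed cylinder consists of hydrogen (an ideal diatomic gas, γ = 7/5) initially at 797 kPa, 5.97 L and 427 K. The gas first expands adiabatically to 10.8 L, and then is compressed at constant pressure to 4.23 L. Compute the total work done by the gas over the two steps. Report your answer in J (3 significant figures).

Step 1 (adiabatic): W = (P₁V₁ − P₂V₂)/(γ−1) = (4758 − 3754)/0.4 = 2511 J.
After step 1: P = 347.6 kPa, V = 10.8 L, T = 336.9 K.
Step 2 (isobaric): W = PΔV = (347.6 kPa)(4.23 − 10.8 L) = -2283 J.
W_total = 2511 − 2283 = 227.7 J.

W_total ≈ 228 J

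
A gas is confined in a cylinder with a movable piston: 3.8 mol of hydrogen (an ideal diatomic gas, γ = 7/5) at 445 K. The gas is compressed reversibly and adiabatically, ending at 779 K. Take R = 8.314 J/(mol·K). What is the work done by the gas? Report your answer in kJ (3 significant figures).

Adiabatic ⇒ Q = 0, so W_by = −ΔU = nCᵥ(T₁ − T₂).
Cᵥ = 5R/2 = 20.79 J/(mol·K).
W = (3.8)(20.79)(445 − 779) = -26380 J.

W ≈ -26.4 kJ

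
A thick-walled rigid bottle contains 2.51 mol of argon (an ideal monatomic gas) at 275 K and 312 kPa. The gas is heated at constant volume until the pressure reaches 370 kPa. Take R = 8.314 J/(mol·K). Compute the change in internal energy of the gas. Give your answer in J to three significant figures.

Constant volume ⇒ W = 0, so Q = ΔU = nCᵥΔT with Cᵥ = 3R/2 = 12.47 J/(mol·K).
At constant V, T₂/T₁ = P₂/P₁ ⇒ ΔT = T₁(P₂/P₁ − 1) = 275·(370/312 − 1) = 51.12 K.
ΔU = (2.51)(12.47)(51.12) = 1600 J.

ΔU ≈ 1600 J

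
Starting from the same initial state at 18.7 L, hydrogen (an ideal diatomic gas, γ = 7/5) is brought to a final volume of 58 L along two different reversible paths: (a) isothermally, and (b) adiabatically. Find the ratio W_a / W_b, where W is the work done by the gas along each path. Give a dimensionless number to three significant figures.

W_a / W_b ≈ 1.24

Path (a) isothermal: W = P₁V₁ ln(V₂/V₁) → W_a/(P₁V₁) = 1.132.
Path (b) adiabatic: W = P₁V₁(1 − (V₁/V₂)^(γ−1))/(γ−1) → W_b/(P₁V₁) = 0.9103.
W_a / W_b = 1.132 / 0.9103 = 1.243.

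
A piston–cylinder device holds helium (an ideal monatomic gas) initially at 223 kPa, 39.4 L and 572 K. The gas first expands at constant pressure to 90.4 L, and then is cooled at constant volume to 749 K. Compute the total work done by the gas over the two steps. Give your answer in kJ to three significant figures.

Step 1 (isobaric): W = PΔV = (223 kPa)(90.4 − 39.4 L) = 11373 J.
Step 2 (isochoric): W = 0 (constant volume).
W_total = 11373 + 0 = 11373 J.

W_total ≈ 11.4 kJ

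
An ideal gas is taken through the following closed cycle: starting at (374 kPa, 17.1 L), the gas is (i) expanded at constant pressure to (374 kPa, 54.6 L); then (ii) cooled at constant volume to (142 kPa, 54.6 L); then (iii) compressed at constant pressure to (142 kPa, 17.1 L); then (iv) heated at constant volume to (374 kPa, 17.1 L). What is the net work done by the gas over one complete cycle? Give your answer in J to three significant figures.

Constant-volume legs do no work.
W(i) = (374)(54.6 − 17.1) = 14025 J; W(iii) = (142)(17.1 − 54.6) = -5325 J.
W_net = 14025 − 5325 = 8700 J (the clockwise enclosed area).

W_net ≈ 8700 J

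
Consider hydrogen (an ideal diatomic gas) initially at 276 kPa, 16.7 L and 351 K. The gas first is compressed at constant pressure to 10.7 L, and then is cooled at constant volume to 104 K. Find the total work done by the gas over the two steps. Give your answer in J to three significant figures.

W_total ≈ -1660 J

Step 1 (isobaric): W = PΔV = (276 kPa)(10.7 − 16.7 L) = -1656 J.
Step 2 (isochoric): W = 0 (constant volume).
W_total = -1656 + 0 = -1656 J.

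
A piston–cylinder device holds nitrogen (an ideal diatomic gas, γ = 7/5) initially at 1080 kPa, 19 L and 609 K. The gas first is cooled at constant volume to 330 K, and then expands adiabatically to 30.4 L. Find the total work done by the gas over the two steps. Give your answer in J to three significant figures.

Step 1 (isochoric): W = 0 (constant volume).
After step 1: P = 585.2 kPa (V unchanged).
Step 2 (adiabatic): W = (P₁V₁ − P₂V₂)/(γ−1) = (11119 − 9214)/0.4 = 4764 J.
W_total = 0 + 4764 = 4764 J.

W_total ≈ 4760 J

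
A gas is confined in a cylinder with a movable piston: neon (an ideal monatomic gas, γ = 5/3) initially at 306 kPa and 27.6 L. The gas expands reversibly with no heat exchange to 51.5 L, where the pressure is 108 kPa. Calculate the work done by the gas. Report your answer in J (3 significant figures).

W ≈ 4330 J

Adiabatic: W = (P₁V₁ − P₂V₂)/(γ − 1) with γ = 5/3.
P₁V₁ = 8446 J, P₂V₂ = 5562 J.
W = (8446 − 5562) / 0.6667 = 4325 J.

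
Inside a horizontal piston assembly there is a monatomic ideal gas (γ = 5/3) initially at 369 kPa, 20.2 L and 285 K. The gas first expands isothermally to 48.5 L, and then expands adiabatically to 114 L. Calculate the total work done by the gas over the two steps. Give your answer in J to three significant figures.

Step 1 (isothermal): W = P₁V₁ ln(V₂/V₁) = (7454) ln(48.5/20.2) = 6529 J.
After step 1: P = 153.7 kPa, V = 48.5 L, T = 285 K.
Step 2 (adiabatic): W = (P₁V₁ − P₂V₂)/(γ−1) = (7454 − 4216)/0.667 = 4856 J.
W_total = 6529 + 4856 = 11385 J.

W_total ≈ 11400 J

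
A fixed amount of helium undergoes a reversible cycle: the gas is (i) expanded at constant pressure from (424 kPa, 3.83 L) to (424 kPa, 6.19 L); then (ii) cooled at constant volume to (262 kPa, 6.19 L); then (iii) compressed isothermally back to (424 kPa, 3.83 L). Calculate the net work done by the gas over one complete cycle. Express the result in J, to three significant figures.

W_net ≈ 222 J

Leg (i): W = PΔV = (424)(6.19 − 3.83) = 1001 J.
Leg (ii): W = 0.
Leg (iii): W = PᵢVᵢ ln(V_f/Vᵢ) = (1622) ln(3.83/6.19) = -778.6 J.
W_net = 1001 − 778.6 = 222.1 J.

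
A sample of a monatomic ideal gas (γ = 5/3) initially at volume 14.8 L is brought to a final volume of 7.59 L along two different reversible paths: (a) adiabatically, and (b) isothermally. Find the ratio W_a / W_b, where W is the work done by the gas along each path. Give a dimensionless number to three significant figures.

Path (a) adiabatic: W = P₁V₁(1 − (V₁/V₂)^(γ−1))/(γ−1) → W_a/(P₁V₁) = -0.8412.
Path (b) isothermal: W = P₁V₁ ln(V₂/V₁) → W_b/(P₁V₁) = -0.6678.
W_a / W_b = -0.8412 / -0.6678 = 1.26.

W_a / W_b ≈ 1.26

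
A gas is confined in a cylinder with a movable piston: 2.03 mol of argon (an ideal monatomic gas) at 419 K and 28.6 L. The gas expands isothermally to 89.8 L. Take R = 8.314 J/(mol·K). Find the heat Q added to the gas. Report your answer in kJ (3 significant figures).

Isothermal ⇒ ΔU = 0, so Q = W = nRT ln(V₂/V₁).
Q = (2.03)(8.314)(419) ln(89.8/28.6) = 7072 × 1.144 = 8091 J.

Q ≈ 8.09 kJ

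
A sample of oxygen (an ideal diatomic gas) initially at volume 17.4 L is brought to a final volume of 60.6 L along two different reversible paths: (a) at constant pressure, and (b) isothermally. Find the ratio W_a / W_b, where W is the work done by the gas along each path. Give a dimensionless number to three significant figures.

W_a / W_b ≈ 1.99

Path (a) isobaric: W = P₁(V₂ − V₁) → W_a/(P₁V₁) = 2.483.
Path (b) isothermal: W = P₁V₁ ln(V₂/V₁) → W_b/(P₁V₁) = 1.248.
W_a / W_b = 2.483 / 1.248 = 1.99.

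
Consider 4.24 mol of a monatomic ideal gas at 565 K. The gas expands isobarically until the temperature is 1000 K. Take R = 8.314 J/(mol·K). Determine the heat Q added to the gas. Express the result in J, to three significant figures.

Q ≈ 38300 J

Isobaric: W = nRΔT = (4.24)(8.314)(435) = 15334 J.
ΔU = nCᵥΔT with Cᵥ = 3R/2: ΔU = (4.24)(12.47)(435) = 23002 J.
Q = ΔU + W = 23002 + 15334 = 38336 J.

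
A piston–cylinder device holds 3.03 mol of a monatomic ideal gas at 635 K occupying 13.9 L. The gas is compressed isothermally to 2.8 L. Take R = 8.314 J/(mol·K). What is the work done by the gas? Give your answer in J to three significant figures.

Isothermal: W = nRT ln(V₂/V₁).
W = (3.03)(8.314)(635) × ln(2.8/13.9)
  = 15997 × -1.602
W_by_gas = -25631 J.

W ≈ -25600 J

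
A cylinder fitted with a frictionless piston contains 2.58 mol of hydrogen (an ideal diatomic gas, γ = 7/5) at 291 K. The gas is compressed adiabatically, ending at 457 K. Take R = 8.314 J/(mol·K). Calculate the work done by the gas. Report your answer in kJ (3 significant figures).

W ≈ -8.90 kJ

Adiabatic ⇒ Q = 0, so W_by = −ΔU = nCᵥ(T₁ − T₂).
Cᵥ = 5R/2 = 20.79 J/(mol·K).
W = (2.58)(20.79)(291 − 457) = -8902 J.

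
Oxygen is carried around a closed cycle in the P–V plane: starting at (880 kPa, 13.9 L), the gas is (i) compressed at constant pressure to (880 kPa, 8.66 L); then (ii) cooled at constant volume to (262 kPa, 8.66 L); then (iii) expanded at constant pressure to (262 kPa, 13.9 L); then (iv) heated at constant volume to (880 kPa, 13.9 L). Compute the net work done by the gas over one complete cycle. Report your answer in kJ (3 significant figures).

W_net ≈ -3.24 kJ

Constant-volume legs do no work.
W(i) = (880)(8.66 − 13.9) = -4611 J; W(iii) = (262)(13.9 − 8.66) = 1373 J.
W_net = -4611 + 1373 = -3238 J (the counter-clockwise enclosed area).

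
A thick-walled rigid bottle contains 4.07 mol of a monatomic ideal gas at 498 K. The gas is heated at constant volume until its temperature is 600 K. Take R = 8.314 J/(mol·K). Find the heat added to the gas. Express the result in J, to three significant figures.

Q ≈ 5180 J

Constant volume ⇒ W = 0, so Q = ΔU = nCᵥΔT with Cᵥ = 3R/2 = 12.47 J/(mol·K).
ΔU = (4.07)(12.47)(600 − 498) = 5177 J.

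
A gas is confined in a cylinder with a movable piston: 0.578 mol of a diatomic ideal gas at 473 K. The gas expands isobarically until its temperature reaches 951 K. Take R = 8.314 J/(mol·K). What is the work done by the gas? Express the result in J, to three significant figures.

W ≈ 2300 J

Isobaric: W = P ΔV = nR ΔT.
W = (0.578)(8.314)(951 − 473) = 2297 J.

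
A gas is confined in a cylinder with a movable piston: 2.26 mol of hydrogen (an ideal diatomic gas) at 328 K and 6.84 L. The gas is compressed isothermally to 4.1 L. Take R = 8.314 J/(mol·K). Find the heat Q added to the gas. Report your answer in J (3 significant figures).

Q ≈ -3150 J

Isothermal ⇒ ΔU = 0, so Q = W = nRT ln(V₂/V₁).
Q = (2.26)(8.314)(328) ln(4.1/6.84) = 6163 × -0.5118 = -3154 J.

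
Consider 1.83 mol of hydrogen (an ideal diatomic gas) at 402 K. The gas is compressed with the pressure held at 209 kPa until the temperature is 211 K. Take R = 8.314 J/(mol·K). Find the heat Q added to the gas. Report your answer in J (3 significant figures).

Q ≈ -10200 J

Isobaric: W = nRΔT = (1.83)(8.314)(-191) = -2906 J.
ΔU = nCᵥΔT with Cᵥ = 5R/2: ΔU = (1.83)(20.79)(-191) = -7265 J.
Q = ΔU + W = -7265 − 2906 = -10171 J.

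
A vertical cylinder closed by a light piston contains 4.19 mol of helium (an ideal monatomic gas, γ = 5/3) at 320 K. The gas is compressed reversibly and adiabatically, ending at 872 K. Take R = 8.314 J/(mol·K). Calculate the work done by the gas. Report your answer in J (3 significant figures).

W ≈ -28800 J

Adiabatic ⇒ Q = 0, so W_by = −ΔU = nCᵥ(T₁ − T₂).
Cᵥ = 3R/2 = 12.47 J/(mol·K).
W = (4.19)(12.47)(320 − 872) = -28844 J.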